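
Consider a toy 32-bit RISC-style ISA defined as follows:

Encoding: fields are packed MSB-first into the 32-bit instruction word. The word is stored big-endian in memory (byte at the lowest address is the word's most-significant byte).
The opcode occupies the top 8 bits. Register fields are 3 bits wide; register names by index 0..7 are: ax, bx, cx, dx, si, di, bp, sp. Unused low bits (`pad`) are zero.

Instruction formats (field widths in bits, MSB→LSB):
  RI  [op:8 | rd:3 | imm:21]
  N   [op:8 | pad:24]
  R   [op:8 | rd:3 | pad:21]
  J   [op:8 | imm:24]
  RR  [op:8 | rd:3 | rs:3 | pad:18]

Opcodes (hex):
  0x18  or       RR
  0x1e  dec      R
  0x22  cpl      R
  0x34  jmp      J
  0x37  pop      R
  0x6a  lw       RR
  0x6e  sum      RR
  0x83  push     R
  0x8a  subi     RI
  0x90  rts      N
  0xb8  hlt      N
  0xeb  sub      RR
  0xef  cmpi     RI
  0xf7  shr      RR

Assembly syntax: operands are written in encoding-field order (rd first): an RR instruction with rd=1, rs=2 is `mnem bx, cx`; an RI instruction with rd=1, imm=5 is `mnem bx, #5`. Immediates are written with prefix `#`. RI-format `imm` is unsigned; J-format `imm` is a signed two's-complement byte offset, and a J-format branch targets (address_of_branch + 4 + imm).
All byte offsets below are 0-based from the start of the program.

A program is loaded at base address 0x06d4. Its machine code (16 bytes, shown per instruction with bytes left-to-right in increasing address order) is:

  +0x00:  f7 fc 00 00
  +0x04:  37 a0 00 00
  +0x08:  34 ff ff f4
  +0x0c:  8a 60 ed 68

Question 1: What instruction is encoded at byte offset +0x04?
[04] 37 a0 00 00 → 0x37a00000
  top 8b → 0x37 → pop [R]
  rd: (w>>21)&0x7=0x5 → di

pop di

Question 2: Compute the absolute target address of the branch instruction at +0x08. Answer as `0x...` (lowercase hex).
off 0x08: read 34 ff ff f4 as big → 0x34fffff4
  op=0x34fffff4>>24=0x34 ⇒ jmp (J)
  imm: (w>>0)&0xffffff=0xfffff4 (s24→-12) → #-12
  target = base 0x06d4 + off 0x08 + 4 + imm -12 = 0x06d4

0x06d4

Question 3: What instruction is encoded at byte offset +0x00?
shr sp, sp

off 0x00: read f7 fc 00 00 as big → 0xf7fc0000
  opcode bits[31:24]=0xf7: shr/RR
  [23:21] rd=7 = sp
  [20:18] rs=7 = sp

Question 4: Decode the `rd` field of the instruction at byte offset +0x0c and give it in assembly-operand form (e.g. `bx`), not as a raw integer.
[0c] 8a 60 ed 68 → 0x8a60ed68
  top 8b → 0x8a → subi [RI]
  rd@[23:21]=0x3 ⇒ dx
  imm@[20:0]=0xed68 ⇒ #60776

dx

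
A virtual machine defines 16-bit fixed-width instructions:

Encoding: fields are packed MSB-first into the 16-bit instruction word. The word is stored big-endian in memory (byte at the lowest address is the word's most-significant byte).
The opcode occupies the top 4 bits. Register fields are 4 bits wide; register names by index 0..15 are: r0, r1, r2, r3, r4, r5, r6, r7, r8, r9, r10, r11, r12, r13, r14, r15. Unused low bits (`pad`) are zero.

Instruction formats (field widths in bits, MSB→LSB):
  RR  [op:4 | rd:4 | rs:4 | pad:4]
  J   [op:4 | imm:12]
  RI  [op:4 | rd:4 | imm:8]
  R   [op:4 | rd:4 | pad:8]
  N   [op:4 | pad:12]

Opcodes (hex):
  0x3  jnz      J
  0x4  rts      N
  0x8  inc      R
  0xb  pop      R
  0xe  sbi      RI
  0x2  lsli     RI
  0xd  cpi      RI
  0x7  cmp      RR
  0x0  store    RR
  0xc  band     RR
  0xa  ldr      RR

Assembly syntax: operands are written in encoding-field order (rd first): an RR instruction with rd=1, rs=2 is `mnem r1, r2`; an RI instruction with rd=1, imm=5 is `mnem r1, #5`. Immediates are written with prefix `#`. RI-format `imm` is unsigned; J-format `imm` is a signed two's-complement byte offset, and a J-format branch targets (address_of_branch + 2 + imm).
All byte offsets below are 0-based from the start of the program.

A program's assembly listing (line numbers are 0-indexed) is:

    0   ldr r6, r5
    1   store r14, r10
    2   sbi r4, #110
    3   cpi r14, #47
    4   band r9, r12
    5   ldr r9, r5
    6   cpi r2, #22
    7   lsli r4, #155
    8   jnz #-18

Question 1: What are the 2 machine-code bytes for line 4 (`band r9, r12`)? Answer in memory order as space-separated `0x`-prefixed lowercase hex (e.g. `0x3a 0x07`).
line 4 (band): pack op=0xc:4|rd=9:4|rs=12:4|pad=0:4 = 0xc9c0; big→ c9 c0

0xc9 0xc0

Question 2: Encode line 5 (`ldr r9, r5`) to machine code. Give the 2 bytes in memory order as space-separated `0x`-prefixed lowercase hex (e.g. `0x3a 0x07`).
5. ldr fields op=0xa:4|rd=9:4|rs=5:4|pad=0:4 → word a950h → a9 50

0xa9 0x50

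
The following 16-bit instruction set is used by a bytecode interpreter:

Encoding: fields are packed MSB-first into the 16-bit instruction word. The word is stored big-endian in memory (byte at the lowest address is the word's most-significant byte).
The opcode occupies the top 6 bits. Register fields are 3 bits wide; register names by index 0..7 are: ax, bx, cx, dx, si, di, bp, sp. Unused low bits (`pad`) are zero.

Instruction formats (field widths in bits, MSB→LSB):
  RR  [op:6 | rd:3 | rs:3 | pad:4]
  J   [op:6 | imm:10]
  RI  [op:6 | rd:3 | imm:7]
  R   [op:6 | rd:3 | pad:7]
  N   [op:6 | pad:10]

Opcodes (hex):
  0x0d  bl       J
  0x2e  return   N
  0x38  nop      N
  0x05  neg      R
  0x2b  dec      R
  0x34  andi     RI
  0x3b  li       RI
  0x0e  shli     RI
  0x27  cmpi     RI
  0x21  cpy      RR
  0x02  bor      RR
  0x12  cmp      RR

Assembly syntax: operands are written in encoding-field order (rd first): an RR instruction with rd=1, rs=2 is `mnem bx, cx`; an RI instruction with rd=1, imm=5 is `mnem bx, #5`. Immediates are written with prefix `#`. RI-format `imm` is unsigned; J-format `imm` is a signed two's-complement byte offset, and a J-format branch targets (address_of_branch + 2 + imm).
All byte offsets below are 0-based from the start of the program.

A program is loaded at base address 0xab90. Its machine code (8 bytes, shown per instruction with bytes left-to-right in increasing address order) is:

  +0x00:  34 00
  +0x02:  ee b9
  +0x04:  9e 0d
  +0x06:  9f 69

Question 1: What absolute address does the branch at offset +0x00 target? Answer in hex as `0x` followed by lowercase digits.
0xab92

@+00  big-endian(34 00) = 0x3400
  opcode bits[15:10]=0xd: bl/J
  imm@[9:0]=0x0 ⇒ #0
  target = base 0xab90 + off 0x00 + 2 + imm 0 = 0xab92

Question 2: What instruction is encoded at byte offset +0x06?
off 0x06: read 9f 69 as big → 0x9f69
  opcode bits[15:10]=0x27: cmpi/RI
  rd@[9:7]=0x6 ⇒ bp
  imm@[6:0]=0x69 ⇒ #105

cmpi bp, #105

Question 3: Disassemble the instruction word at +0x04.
[04] 9e 0d → 0x9e0d
  op=0x9e0d>>10=0x27 ⇒ cmpi (RI)
  [9:7] rd=4 = si
  [6:0] imm=13 = #13

cmpi si, #13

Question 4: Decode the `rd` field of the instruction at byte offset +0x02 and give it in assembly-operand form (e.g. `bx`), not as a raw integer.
[02] ee b9 → 0xeeb9
  top 6b → 0x3b → li [RI]
  rd: (w>>7)&0x7=0x5 → di
  imm: (w>>0)&0x7f=0x39 → #57

di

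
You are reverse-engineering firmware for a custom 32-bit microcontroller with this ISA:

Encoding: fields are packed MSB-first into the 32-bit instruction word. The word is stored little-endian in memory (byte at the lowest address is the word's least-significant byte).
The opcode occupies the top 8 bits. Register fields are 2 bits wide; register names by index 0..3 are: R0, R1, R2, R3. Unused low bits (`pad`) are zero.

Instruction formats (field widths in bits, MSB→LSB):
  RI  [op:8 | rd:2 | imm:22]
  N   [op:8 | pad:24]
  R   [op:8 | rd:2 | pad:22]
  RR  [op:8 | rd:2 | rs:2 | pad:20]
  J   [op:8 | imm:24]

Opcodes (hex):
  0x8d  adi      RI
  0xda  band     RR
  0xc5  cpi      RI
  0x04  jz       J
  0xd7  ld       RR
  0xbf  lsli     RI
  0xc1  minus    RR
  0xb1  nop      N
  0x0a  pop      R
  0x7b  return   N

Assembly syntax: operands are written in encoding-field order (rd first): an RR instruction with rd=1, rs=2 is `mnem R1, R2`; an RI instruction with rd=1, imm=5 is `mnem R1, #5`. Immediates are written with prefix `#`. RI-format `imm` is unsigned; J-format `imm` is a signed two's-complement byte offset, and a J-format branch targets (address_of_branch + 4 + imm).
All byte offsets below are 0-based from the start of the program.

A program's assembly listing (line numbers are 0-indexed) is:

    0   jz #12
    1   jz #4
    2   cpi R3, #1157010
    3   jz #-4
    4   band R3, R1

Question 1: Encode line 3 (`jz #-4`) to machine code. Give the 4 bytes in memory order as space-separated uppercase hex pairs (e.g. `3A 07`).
FC FF FF 04

line 3 (jz): pack op=0x4:8|imm=-4:24 = 0x04fffffc; little→ fc ff ff 04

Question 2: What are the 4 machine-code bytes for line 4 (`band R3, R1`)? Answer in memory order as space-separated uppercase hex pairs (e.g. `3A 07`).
line 4 (band): pack op=0xda:8|rd=3:2|rs=1:2|pad=0:20 = 0xdad00000; little→ 00 00 d0 da

00 00 D0 DA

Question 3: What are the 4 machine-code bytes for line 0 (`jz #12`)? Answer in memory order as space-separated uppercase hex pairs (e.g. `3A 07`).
0C 00 00 04

0. jz fields op=0x4:8|imm=12:24 → word 0400000ch → 0c 00 00 04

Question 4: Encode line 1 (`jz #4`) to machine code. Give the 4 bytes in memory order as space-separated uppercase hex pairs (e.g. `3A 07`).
04 00 00 04

1. jz fields op=0x4:8|imm=4:24 → word 04000004h → 04 00 00 04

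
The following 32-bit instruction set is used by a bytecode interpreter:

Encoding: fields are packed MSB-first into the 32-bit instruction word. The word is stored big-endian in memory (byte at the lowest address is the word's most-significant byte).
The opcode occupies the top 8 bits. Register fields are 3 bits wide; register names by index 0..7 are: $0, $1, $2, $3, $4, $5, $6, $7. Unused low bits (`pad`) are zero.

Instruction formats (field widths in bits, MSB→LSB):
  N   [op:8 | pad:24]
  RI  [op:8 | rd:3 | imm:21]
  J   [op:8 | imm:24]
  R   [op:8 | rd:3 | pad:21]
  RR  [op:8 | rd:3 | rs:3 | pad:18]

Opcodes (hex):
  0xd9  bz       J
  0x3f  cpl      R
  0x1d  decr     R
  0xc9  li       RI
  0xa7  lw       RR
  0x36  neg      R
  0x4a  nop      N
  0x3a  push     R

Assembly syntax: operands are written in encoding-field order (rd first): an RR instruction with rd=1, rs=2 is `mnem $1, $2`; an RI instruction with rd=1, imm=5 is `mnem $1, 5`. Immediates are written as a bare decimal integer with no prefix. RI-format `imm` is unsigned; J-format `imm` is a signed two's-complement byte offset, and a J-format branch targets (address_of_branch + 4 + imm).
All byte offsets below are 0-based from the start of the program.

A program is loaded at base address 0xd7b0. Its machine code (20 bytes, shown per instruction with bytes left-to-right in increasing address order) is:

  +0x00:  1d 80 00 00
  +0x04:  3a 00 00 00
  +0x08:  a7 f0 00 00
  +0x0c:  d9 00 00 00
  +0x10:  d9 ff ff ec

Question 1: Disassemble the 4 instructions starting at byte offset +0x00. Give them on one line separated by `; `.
decr $4; push $0; lw $7, $4; bz 0

[00] 1d 80 00 00 → 0x1d800000
  opcode bits[31:24]=0x1d: decr/R
  [23:21] rd=4 = $4
[04] 3a 00 00 00 → 0x3a000000
  opcode bits[31:24]=0x3a: push/R
  [23:21] rd=0 = $0
[08] a7 f0 00 00 → 0xa7f00000
  opcode bits[31:24]=0xa7: lw/RR
  [23:21] rd=7 = $7
  [20:18] rs=4 = $4
[0c] d9 00 00 00 → 0xd9000000
  opcode bits[31:24]=0xd9: bz/J
  [23:0] imm=0 = 0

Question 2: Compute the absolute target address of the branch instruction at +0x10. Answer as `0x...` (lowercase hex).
[10] d9 ff ff ec → 0xd9ffffec
  top 8b → 0xd9 → bz [J]
  imm: (w>>0)&0xffffff=0xffffec (s24→-20) → -20
  target = base 0xd7b0 + off 0x10 + 4 + imm -20 = 0xd7b0

0xd7b0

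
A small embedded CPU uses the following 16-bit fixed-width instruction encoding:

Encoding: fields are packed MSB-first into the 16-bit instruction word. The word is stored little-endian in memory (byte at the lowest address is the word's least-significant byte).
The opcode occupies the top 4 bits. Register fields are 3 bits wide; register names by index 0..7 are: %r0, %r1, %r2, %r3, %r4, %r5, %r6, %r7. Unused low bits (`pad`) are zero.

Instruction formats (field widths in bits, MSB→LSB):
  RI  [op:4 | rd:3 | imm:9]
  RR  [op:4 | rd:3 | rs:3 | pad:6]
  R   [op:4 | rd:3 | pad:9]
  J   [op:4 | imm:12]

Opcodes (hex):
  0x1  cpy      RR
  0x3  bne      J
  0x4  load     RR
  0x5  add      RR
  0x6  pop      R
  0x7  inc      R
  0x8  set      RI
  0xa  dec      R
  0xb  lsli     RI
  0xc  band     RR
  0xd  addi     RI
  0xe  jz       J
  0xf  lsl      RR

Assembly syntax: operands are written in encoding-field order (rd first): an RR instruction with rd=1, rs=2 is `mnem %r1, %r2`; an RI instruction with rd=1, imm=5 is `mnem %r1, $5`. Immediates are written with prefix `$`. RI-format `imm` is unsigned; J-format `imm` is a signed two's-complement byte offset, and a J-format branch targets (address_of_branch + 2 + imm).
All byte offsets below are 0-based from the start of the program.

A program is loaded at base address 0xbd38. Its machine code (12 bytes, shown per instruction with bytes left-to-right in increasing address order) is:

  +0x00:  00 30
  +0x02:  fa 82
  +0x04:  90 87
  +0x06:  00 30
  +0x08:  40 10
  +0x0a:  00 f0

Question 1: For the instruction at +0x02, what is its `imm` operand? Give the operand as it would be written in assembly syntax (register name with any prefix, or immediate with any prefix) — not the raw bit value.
$250

off 0x02: read fa 82 as little → 0x82fa
  op=0x82fa>>12=0x8 ⇒ set (RI)
  [11:9] rd=1 = %r1
  [8:0] imm=250 = $250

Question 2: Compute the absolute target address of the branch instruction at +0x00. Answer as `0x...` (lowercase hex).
0xbd3a

@+00  little-endian(00 30) = 0x3000
  top 4b → 0x3 → bne [J]
  imm: (w>>0)&0xfff=0x0 → $0
  target = base 0xbd38 + off 0x00 + 2 + imm 0 = 0xbd3a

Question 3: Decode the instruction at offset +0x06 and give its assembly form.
@+06  little-endian(00 30) = 0x3000
  top 4b → 0x3 → bne [J]
  [11:0] imm=0 = $0

bne $0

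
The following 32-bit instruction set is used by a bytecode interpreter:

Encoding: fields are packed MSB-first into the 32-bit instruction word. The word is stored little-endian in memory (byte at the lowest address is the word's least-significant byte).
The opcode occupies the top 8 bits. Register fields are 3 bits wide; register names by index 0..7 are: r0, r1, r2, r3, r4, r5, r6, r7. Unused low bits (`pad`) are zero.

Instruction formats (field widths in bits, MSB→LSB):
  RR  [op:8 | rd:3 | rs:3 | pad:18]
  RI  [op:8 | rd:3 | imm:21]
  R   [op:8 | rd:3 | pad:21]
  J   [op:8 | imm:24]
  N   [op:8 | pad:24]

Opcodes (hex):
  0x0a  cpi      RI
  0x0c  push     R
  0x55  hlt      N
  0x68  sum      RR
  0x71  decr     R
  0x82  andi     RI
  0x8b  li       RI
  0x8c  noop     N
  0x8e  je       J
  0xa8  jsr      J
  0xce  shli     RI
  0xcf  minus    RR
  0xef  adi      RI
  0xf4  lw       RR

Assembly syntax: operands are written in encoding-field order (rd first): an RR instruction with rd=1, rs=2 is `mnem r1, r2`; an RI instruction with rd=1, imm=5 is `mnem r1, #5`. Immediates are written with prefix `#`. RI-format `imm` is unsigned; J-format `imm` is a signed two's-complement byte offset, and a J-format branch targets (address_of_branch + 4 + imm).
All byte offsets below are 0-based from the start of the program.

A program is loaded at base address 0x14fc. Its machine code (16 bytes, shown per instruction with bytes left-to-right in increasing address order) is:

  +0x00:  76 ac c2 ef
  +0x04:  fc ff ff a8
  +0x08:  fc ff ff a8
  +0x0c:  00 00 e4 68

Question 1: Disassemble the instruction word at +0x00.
off 0x00: read 76 ac c2 ef as little → 0xefc2ac76
  opcode bits[31:24]=0xef: adi/RI
  rd@[23:21]=0x6 ⇒ r6
  imm@[20:0]=0x2ac76 ⇒ #175222

adi r6, #175222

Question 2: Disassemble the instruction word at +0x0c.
sum r7, r1

+0x0c: 00 00 e4 68 ⇒ word 0x68e40000 (little)
  top 8b → 0x68 → sum [RR]
  [23:21] rd=7 = r7
  [20:18] rs=1 = r1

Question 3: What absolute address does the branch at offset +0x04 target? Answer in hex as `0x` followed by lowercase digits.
[04] fc ff ff a8 → 0xa8fffffc
  top 8b → 0xa8 → jsr [J]
  imm: (w>>0)&0xffffff=0xfffffc (s24→-4) → #-4
  target = base 0x14fc + off 0x04 + 4 + imm -4 = 0x1500

0x1500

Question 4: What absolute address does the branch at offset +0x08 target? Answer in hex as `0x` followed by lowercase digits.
off 0x08: read fc ff ff a8 as little → 0xa8fffffc
  opcode bits[31:24]=0xa8: jsr/J
  [23:0] imm=16777212 (s24→-4) = #-4
  target = base 0x14fc + off 0x08 + 4 + imm -4 = 0x1504

0x1504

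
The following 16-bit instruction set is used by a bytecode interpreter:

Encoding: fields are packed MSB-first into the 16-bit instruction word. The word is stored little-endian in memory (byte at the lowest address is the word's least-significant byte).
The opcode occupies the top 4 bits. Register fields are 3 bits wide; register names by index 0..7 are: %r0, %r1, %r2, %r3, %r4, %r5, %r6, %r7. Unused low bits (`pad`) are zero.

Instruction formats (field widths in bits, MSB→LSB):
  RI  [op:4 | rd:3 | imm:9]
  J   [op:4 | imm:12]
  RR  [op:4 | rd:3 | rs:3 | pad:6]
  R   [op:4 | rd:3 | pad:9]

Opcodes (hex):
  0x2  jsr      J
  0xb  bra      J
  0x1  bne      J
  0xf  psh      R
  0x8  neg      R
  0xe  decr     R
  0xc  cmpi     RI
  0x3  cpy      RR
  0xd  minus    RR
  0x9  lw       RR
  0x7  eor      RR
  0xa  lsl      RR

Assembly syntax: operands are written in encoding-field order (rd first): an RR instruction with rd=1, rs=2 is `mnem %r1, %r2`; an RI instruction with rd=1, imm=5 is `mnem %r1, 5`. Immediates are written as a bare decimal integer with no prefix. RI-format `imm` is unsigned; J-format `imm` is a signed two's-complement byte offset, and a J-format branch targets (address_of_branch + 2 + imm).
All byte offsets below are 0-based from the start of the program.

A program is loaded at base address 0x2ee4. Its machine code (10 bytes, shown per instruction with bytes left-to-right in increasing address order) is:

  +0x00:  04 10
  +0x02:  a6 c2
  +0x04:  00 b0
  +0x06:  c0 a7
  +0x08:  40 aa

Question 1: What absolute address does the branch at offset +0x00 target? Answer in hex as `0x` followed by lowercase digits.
@+00  little-endian(04 10) = 0x1004
  top 4b → 0x1 → bne [J]
  [11:0] imm=4 = 4
  target = base 0x2ee4 + off 0x00 + 2 + imm 4 = 0x2eea

0x2eea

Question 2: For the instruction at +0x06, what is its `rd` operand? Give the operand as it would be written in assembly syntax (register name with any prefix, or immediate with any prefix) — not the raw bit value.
%r3

off 0x06: read c0 a7 as little → 0xa7c0
  op=0xa7c0>>12=0xa ⇒ lsl (RR)
  rd: (w>>9)&0x7=0x3 → %r3
  rs: (w>>6)&0x7=0x7 → %r7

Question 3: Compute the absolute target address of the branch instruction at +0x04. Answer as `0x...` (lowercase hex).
off 0x04: read 00 b0 as little → 0xb000
  opcode bits[15:12]=0xb: bra/J
  imm@[11:0]=0x0 ⇒ 0
  target = base 0x2ee4 + off 0x04 + 2 + imm 0 = 0x2eea

0x2eea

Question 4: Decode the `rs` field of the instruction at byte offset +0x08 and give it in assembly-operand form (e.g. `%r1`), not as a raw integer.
%r1

[08] 40 aa → 0xaa40
  op=0xaa40>>12=0xa ⇒ lsl (RR)
  rd: (w>>9)&0x7=0x5 → %r5
  rs: (w>>6)&0x7=0x1 → %r1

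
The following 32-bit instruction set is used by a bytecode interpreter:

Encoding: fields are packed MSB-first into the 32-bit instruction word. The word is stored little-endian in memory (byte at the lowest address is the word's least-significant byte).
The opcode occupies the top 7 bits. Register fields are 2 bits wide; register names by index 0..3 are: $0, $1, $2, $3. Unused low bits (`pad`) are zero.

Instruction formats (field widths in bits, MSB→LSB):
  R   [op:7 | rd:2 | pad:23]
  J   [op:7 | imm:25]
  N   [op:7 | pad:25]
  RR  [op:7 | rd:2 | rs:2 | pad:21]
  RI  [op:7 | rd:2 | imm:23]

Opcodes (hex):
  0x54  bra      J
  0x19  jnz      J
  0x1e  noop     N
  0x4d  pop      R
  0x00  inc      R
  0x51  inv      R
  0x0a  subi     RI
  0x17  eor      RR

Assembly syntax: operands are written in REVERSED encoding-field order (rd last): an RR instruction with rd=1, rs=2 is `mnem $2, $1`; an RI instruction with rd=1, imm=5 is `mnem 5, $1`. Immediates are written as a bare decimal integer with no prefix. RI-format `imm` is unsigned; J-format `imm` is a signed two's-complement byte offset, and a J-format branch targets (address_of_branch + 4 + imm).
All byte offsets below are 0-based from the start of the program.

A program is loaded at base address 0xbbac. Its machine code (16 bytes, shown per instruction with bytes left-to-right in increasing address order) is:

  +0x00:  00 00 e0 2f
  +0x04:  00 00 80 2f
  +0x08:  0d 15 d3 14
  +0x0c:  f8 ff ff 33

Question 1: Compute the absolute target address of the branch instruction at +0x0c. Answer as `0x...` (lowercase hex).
0xbbb4

@+0c  little-endian(f8 ff ff 33) = 0x33fffff8
  op=0x33fffff8>>25=0x19 ⇒ jnz (J)
  imm: (w>>0)&0x1ffffff=0x1fffff8 (s25→-8) → -8
  target = base 0xbbac + off 0x0c + 4 + imm -8 = 0xbbb4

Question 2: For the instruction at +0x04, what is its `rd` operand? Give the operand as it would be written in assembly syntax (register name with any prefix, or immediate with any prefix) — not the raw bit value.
+0x04: 00 00 80 2f ⇒ word 0x2f800000 (little)
  top 7b → 0x17 → eor [RR]
  rd@[24:23]=0x3 ⇒ $3
  rs@[22:21]=0x0 ⇒ $0

$3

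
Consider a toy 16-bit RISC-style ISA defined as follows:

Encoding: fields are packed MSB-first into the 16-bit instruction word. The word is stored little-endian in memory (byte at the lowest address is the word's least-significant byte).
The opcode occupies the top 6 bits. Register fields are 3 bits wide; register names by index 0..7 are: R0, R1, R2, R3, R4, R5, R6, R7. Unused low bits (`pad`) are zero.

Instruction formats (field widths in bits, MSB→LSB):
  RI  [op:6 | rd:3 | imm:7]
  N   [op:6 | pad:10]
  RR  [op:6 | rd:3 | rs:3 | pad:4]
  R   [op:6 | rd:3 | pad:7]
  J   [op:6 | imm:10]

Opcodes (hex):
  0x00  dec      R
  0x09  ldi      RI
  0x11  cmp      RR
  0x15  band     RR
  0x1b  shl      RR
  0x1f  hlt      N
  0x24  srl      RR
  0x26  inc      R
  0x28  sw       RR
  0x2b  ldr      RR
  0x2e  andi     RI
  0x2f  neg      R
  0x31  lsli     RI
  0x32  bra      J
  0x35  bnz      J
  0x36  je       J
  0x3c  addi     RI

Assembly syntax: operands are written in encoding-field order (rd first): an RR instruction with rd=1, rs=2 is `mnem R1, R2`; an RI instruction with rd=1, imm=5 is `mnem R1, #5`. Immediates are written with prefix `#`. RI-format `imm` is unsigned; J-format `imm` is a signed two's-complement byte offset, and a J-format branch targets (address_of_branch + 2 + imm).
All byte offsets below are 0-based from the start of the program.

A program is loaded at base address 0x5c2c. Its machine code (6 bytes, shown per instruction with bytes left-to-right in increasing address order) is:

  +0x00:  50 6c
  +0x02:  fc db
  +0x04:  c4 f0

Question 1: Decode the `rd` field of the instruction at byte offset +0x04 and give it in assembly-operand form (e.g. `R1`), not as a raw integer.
@+04  little-endian(c4 f0) = 0xf0c4
  op=0xf0c4>>10=0x3c ⇒ addi (RI)
  [9:7] rd=1 = R1
  [6:0] imm=68 = #68

R1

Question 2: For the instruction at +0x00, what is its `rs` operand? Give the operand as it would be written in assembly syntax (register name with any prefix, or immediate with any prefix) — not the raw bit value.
off 0x00: read 50 6c as little → 0x6c50
  op=0x6c50>>10=0x1b ⇒ shl (RR)
  rd@[9:7]=0x0 ⇒ R0
  rs@[6:4]=0x5 ⇒ R5

R5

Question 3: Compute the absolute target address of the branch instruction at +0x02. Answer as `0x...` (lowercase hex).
0x5c2c

[02] fc db → 0xdbfc
  top 6b → 0x36 → je [J]
  imm@[9:0]=0x3fc (s10→-4) ⇒ #-4
  target = base 0x5c2c + off 0x02 + 2 + imm -4 = 0x5c2c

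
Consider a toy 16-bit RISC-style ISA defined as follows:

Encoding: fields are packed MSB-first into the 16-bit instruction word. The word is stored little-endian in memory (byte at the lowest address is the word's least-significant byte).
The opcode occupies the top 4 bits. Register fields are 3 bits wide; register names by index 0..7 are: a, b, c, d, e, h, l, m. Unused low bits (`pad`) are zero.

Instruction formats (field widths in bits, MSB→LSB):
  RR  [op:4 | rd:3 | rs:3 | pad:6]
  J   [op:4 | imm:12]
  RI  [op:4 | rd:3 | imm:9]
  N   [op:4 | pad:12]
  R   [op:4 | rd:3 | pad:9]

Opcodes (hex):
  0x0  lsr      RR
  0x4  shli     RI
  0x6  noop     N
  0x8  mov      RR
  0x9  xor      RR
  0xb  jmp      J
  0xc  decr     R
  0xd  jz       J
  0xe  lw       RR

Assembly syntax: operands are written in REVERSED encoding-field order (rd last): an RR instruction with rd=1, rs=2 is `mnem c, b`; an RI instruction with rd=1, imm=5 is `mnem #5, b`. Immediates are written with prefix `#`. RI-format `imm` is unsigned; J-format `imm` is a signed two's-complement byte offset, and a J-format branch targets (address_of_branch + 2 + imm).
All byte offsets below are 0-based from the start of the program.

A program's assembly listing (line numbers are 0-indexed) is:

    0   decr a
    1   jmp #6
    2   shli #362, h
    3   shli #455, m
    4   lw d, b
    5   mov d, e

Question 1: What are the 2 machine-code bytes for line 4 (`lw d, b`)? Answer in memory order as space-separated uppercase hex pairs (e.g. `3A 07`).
C0 E2

line 4 (lw): pack op=0xe:4|rd=1:3|rs=3:3|pad=0:6 = 0xe2c0; little→ c0 e2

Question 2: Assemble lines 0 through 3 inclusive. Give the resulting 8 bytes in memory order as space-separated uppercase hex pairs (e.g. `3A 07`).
00 C0 06 B0 6A 4B C7 4F

line 0 (decr): pack op=0xc:4|rd=0:3|pad=0:9 = 0xc000; little→ 00 c0
line 1 (jmp): pack op=0xb:4|imm=6:12 = 0xb006; little→ 06 b0
line 2 (shli): pack op=0x4:4|rd=5:3|imm=362:9 = 0x4b6a; little→ 6a 4b
line 3 (shli): pack op=0x4:4|rd=7:3|imm=455:9 = 0x4fc7; little→ c7 4f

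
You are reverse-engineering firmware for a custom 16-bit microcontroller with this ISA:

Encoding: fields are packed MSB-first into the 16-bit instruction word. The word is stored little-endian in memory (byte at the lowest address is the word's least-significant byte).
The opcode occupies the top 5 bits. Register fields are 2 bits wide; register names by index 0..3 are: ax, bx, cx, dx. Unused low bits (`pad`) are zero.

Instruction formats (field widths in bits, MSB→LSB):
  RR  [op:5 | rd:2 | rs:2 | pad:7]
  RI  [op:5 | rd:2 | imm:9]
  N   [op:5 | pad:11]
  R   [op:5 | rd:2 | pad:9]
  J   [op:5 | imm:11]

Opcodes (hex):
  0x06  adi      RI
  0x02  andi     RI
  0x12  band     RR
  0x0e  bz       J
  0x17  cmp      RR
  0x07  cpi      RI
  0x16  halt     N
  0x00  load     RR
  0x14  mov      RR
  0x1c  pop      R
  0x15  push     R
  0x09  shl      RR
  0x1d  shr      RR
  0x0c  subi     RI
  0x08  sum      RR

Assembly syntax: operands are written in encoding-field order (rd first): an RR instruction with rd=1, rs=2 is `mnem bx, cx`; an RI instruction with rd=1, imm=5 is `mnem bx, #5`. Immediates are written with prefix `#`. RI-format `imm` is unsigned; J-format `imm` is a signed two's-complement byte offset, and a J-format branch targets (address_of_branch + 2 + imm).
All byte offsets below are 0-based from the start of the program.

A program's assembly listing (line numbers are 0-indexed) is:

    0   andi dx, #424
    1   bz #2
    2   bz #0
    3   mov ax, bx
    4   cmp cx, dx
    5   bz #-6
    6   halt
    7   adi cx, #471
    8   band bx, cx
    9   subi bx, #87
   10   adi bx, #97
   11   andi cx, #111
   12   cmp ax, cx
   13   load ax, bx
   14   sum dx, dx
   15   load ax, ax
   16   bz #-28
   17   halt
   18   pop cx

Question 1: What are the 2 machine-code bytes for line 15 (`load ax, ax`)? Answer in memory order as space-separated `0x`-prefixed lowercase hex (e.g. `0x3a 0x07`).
L15: load op=0x0:5|rd=0:2|rs=0:2|pad=0:7 ⇒ 0x0000 ⇒ little 00 00

0x00 0x00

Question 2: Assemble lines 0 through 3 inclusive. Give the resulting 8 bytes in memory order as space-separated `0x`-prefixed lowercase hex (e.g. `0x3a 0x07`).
line 0 (andi): pack op=0x2:5|rd=3:2|imm=424:9 = 0x17a8; little→ a8 17
line 1 (bz): pack op=0xe:5|imm=2:11 = 0x7002; little→ 02 70
line 2 (bz): pack op=0xe:5|imm=0:11 = 0x7000; little→ 00 70
line 3 (mov): pack op=0x14:5|rd=0:2|rs=1:2|pad=0:7 = 0xa080; little→ 80 a0

0xa8 0x17 0x02 0x70 0x00 0x70 0x80 0xa0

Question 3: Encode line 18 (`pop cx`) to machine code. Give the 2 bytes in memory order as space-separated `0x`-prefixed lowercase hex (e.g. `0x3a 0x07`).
line 18 (pop): pack op=0x1c:5|rd=2:2|pad=0:9 = 0xe400; little→ 00 e4

0x00 0xe4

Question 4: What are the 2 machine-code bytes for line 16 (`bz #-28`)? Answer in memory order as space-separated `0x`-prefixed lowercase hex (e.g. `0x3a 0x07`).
16. bz fields op=0xe:5|imm=-28:11 → word 77e4h → e4 77

0xe4 0x77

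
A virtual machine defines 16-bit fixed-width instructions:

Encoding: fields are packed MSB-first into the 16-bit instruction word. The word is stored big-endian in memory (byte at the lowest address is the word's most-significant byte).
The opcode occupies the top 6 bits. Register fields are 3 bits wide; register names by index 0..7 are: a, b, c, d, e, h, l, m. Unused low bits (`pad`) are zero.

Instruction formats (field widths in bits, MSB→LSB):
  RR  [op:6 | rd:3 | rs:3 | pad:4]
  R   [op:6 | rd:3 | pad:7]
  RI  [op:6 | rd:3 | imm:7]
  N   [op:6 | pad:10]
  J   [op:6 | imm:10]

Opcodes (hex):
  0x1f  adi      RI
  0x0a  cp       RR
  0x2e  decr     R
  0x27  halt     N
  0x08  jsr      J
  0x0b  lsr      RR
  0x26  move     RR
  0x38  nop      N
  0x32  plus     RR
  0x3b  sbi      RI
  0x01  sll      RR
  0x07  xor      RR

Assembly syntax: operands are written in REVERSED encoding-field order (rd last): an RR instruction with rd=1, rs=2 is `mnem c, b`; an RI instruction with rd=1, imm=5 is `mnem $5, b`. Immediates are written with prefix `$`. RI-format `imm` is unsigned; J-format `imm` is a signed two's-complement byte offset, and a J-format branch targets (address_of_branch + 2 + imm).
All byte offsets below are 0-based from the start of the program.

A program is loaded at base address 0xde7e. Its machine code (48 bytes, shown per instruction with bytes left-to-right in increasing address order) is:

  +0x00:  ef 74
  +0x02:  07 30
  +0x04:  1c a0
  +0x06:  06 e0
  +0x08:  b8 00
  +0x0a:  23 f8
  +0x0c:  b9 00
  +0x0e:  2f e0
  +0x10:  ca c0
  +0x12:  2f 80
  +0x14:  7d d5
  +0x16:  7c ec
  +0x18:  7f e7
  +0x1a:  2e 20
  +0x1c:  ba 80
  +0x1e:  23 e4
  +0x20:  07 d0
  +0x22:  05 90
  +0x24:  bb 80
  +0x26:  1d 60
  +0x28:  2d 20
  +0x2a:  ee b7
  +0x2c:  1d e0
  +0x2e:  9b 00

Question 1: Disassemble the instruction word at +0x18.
adi $103, m

[18] 7f e7 → 0x7fe7
  op=0x7fe7>>10=0x1f ⇒ adi (RI)
  rd@[9:7]=0x7 ⇒ m
  imm@[6:0]=0x67 ⇒ $103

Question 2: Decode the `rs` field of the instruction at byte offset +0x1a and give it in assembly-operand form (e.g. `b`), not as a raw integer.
c

@+1a  big-endian(2e 20) = 0x2e20
  op=0x2e20>>10=0xb ⇒ lsr (RR)
  rd: (w>>7)&0x7=0x4 → e
  rs: (w>>4)&0x7=0x2 → c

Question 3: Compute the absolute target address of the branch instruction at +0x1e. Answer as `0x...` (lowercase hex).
0xde82

+0x1e: 23 e4 ⇒ word 0x23e4 (big)
  op=0x23e4>>10=0x8 ⇒ jsr (J)
  imm: (w>>0)&0x3ff=0x3e4 (s10→-28) → $-28
  target = base 0xde7e + off 0x1e + 2 + imm -28 = 0xde82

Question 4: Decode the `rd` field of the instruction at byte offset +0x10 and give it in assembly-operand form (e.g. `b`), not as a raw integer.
h

+0x10: ca c0 ⇒ word 0xcac0 (big)
  op=0xcac0>>10=0x32 ⇒ plus (RR)
  rd@[9:7]=0x5 ⇒ h
  rs@[6:4]=0x4 ⇒ e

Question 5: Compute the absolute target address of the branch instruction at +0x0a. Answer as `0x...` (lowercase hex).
0xde82

[0a] 23 f8 → 0x23f8
  opcode bits[15:10]=0x8: jsr/J
  [9:0] imm=1016 (s10→-8) = $-8
  target = base 0xde7e + off 0x0a + 2 + imm -8 = 0xde82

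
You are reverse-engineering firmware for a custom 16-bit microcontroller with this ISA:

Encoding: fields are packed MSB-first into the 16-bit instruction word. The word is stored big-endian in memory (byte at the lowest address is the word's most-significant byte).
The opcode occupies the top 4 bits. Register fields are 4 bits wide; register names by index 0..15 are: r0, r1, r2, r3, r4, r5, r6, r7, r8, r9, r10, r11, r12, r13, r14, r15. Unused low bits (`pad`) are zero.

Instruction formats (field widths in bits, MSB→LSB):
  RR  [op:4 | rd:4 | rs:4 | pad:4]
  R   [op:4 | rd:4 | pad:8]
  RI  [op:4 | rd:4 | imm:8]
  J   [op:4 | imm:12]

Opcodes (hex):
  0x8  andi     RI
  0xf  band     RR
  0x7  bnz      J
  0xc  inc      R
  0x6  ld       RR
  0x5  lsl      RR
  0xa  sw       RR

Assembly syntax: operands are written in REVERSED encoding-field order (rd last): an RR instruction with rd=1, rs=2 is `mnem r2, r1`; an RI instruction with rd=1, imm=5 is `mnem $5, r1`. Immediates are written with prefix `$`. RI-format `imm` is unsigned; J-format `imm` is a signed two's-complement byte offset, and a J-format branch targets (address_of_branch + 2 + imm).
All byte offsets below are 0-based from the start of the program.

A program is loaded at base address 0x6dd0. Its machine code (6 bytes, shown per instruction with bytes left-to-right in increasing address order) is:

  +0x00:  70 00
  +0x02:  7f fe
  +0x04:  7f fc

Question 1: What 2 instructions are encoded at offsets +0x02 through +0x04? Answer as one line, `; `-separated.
bnz $-2; bnz $-4

off 0x02: read 7f fe as big → 0x7ffe
  top 4b → 0x7 → bnz [J]
  imm: (w>>0)&0xfff=0xffe (s12→-2) → $-2
off 0x04: read 7f fc as big → 0x7ffc
  top 4b → 0x7 → bnz [J]
  imm: (w>>0)&0xfff=0xffc (s12→-4) → $-4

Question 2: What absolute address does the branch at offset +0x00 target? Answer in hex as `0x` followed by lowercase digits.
[00] 70 00 → 0x7000
  opcode bits[15:12]=0x7: bnz/J
  imm: (w>>0)&0xfff=0x0 → $0
  target = base 0x6dd0 + off 0x00 + 2 + imm 0 = 0x6dd2

0x6dd2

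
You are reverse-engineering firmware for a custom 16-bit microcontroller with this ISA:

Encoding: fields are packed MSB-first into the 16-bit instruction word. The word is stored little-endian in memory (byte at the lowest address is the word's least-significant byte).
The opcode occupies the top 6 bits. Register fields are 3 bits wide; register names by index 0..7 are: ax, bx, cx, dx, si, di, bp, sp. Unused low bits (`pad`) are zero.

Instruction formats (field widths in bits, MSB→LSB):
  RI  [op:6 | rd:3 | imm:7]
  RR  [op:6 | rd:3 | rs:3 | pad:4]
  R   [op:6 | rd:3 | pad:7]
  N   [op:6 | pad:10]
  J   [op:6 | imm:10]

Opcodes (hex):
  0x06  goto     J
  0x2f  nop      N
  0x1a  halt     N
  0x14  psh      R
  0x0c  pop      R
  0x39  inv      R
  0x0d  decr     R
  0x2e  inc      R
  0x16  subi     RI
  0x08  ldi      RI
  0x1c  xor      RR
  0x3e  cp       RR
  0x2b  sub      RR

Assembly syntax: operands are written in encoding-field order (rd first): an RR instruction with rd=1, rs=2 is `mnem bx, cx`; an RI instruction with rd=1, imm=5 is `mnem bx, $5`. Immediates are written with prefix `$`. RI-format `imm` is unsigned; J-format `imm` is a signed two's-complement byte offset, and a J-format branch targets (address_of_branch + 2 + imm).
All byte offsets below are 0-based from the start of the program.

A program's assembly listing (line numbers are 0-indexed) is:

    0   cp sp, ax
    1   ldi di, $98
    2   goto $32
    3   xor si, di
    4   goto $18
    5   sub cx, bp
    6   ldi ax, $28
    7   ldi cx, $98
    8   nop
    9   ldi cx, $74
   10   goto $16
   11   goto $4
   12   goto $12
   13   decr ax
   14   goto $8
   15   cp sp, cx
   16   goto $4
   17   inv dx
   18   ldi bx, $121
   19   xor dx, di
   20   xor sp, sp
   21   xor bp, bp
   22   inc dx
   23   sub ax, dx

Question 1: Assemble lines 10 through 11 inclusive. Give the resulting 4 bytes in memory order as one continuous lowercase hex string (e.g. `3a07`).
line 10 (goto): pack op=0x6:6|imm=16:10 = 0x1810; little→ 10 18
line 11 (goto): pack op=0x6:6|imm=4:10 = 0x1804; little→ 04 18

10180418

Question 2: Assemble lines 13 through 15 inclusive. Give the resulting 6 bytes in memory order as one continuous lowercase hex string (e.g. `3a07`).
00340818a0fb

13. decr fields op=0xd:6|rd=0:3|pad=0:7 → word 3400h → 00 34
14. goto fields op=0x6:6|imm=8:10 → word 1808h → 08 18
15. cp fields op=0x3e:6|rd=7:3|rs=2:3|pad=0:4 → word fba0h → a0 fb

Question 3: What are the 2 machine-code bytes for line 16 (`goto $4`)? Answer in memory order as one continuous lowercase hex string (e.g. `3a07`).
0418

L16: goto op=0x6:6|imm=4:10 ⇒ 0x1804 ⇒ little 04 18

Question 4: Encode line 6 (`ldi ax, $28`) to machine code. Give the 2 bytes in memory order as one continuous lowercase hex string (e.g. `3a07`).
1c20

L6: ldi op=0x8:6|rd=0:3|imm=28:7 ⇒ 0x201c ⇒ little 1c 20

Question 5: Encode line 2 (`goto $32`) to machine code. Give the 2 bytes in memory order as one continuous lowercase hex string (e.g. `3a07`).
L2: goto op=0x6:6|imm=32:10 ⇒ 0x1820 ⇒ little 20 18

2018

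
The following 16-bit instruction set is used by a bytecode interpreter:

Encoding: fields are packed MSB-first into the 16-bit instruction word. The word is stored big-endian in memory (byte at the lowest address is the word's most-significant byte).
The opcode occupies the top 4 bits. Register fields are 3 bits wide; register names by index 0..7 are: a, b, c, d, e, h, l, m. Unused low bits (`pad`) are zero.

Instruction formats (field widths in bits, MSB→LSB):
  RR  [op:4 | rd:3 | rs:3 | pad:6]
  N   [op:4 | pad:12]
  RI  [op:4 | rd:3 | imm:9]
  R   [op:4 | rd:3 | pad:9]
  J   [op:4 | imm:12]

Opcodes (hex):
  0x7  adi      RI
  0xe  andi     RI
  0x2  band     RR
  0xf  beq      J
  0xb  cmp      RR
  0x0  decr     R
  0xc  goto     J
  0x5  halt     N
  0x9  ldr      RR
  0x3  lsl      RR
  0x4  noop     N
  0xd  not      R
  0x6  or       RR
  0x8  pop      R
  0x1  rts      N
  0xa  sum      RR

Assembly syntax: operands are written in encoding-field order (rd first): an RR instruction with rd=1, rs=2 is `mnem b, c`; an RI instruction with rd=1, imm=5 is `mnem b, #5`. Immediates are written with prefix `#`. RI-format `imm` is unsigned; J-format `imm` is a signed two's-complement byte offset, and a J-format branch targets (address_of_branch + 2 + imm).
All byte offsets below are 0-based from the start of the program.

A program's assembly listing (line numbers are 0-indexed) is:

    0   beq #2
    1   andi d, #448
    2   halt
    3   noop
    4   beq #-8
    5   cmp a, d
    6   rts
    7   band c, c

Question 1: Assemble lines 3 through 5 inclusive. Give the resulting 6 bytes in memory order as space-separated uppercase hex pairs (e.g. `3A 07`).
3. noop fields op=0x4:4|pad=0:12 → word 4000h → 40 00
4. beq fields op=0xf:4|imm=-8:12 → word fff8h → ff f8
5. cmp fields op=0xb:4|rd=0:3|rs=3:3|pad=0:6 → word b0c0h → b0 c0

40 00 FF F8 B0 C0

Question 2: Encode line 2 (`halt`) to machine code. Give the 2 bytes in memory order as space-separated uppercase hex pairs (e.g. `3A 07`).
2. halt fields op=0x5:4|pad=0:12 → word 5000h → 50 00

50 00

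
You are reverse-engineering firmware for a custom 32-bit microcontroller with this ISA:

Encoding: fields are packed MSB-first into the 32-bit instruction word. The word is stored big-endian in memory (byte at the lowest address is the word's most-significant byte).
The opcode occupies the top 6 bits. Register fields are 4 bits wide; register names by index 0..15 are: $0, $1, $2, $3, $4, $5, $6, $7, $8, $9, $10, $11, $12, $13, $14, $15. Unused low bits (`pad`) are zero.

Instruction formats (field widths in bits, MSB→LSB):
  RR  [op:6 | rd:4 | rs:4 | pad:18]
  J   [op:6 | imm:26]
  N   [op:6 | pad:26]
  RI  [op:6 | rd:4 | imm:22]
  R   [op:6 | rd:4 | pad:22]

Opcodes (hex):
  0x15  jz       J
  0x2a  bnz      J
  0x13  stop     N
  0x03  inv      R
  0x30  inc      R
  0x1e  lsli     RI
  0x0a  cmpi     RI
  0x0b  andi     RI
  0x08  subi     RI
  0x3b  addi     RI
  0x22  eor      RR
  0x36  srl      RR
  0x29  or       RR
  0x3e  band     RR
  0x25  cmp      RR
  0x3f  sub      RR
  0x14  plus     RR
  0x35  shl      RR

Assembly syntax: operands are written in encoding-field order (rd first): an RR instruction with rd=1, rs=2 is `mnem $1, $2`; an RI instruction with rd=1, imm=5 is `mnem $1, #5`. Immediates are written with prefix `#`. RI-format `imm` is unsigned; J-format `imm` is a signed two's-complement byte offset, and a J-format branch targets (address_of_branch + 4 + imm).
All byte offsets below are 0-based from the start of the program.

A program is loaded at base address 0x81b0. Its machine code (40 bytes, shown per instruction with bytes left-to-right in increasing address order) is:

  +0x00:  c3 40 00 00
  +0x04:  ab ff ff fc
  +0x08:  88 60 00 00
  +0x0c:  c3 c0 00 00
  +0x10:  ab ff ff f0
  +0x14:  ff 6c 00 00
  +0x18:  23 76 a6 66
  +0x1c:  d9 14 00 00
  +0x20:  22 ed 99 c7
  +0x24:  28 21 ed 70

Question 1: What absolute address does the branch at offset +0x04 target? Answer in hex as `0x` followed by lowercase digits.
0x81b4

@+04  big-endian(ab ff ff fc) = 0xabfffffc
  opcode bits[31:26]=0x2a: bnz/J
  imm: (w>>0)&0x3ffffff=0x3fffffc (s26→-4) → #-4
  target = base 0x81b0 + off 0x04 + 4 + imm -4 = 0x81b4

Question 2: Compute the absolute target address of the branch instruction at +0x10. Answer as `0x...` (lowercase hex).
off 0x10: read ab ff ff f0 as big → 0xabfffff0
  opcode bits[31:26]=0x2a: bnz/J
  imm: (w>>0)&0x3ffffff=0x3fffff0 (s26→-16) → #-16
  target = base 0x81b0 + off 0x10 + 4 + imm -16 = 0x81b4

0x81b4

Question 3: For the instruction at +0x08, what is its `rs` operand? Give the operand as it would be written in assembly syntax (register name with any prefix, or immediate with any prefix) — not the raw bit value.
[08] 88 60 00 00 → 0x88600000
  opcode bits[31:26]=0x22: eor/RR
  rd: (w>>22)&0xf=0x1 → $1
  rs: (w>>18)&0xf=0x8 → $8

$8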